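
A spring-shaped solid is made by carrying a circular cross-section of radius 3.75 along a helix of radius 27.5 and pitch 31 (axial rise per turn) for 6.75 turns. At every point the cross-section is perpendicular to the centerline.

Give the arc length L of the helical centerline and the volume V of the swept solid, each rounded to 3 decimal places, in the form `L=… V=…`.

2πR = 2π·27.5 = 172.787596
per-turn = √(172.787596² + 31²) = √(29855.5533 + 961) = √30816.5533 = 175.546442
L = 6.75 × 175.546442 = 1184.938484
V = π·3.75² × L = 44.178647 × 1184.938484 = 52348.978626

L=1184.938 V=52348.979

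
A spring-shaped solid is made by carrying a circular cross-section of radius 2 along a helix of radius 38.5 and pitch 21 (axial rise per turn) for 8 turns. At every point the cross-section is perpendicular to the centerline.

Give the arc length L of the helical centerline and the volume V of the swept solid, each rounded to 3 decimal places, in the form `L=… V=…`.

2πR = 2π·38.5 = 241.902634
per-turn = √(241.902634² + 21²) = √(58516.8845 + 441) = √58957.8845 = 242.812447
L = 8 × 242.812447 = 1942.499577
V = π·2² × L = 12.566371 × 1942.499577 = 24410.169606

L=1942.500 V=24410.170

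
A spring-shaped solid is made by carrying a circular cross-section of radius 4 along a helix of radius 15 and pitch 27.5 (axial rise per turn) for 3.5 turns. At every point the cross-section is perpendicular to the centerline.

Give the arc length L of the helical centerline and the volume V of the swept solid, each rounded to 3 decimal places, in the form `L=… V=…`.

2πR = 2π·15 = 94.247780
per-turn = √(94.247780² + 27.5²) = √(8882.6440 + 756.25) = √9638.8940 = 98.177869
L = 3.5 × 98.177869 = 343.622541
V = π·4² × L = 50.265482 × 343.622541 = 17272.352831

L=343.623 V=17272.353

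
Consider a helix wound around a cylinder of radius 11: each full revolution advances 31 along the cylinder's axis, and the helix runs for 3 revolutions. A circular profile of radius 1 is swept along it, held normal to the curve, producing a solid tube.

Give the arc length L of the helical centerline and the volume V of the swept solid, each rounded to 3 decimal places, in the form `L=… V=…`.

2πR = 2π·11 = 69.115038
per-turn = √(69.115038² + 31²) = √(4776.8885 + 961) = √5737.8885 = 75.748852
L = 3 × 75.748852 = 227.246555
V = π·1² × L = 3.141593 × 227.246555 = 713.916108

L=227.247 V=713.916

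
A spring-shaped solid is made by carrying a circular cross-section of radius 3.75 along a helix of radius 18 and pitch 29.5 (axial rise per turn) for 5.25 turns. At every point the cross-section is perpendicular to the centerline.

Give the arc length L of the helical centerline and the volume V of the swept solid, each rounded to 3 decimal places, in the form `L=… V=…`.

2πR = 2π·18 = 113.097336
per-turn = √(113.097336² + 29.5²) = √(12791.0073 + 870.25) = √13661.2573 = 116.881381
L = 5.25 × 116.881381 = 613.627252
V = π·3.75² × L = 44.178647 × 613.627252 = 27109.221568

L=613.627 V=27109.222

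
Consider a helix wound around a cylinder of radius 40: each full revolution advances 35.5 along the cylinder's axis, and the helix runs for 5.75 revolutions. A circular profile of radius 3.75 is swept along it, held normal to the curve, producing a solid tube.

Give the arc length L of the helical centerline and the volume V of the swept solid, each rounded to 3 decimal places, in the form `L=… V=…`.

2πR = 2π·40 = 251.327412
per-turn = √(251.327412² + 35.5²) = √(63165.4682 + 1260.25) = √64425.7182 = 253.822218
L = 5.75 × 253.822218 = 1459.477751
V = π·3.75² × L = 44.178647 × 1459.477751 = 64477.751934

L=1459.478 V=64477.752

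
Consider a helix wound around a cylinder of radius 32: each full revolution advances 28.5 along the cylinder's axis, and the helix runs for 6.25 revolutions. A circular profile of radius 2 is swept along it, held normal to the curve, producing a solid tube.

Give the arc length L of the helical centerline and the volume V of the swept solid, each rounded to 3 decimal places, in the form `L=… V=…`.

2πR = 2π·32 = 201.061930
per-turn = √(201.061930² + 28.5²) = √(40425.8996 + 812.25) = √41238.1496 = 203.071784
L = 6.25 × 203.071784 = 1269.198653
V = π·2² × L = 12.566371 × 1269.198653 = 15949.220652

L=1269.199 V=15949.221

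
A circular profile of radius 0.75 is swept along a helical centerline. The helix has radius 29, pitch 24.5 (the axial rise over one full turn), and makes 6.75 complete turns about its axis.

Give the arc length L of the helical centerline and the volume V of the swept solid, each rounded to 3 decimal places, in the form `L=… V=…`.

L=1241.002 V=2193.031

2πR = 2π·29 = 182.212374
per-turn = √(182.212374² + 24.5²) = √(33201.3492 + 600.25) = √33801.5992 = 183.852112
L = 6.75 × 183.852112 = 1241.001758
V = π·0.75² × L = 1.767146 × 1241.001758 = 2193.031129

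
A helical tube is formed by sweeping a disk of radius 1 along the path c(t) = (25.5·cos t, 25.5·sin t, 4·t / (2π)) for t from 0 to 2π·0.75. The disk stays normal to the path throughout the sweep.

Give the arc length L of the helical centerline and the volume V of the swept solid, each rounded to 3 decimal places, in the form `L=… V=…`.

2πR = 2π·25.5 = 160.221225
per-turn = √(160.221225² + 4²) = √(25670.8410 + 16) = √25686.8410 = 160.271149
L = 0.75 × 160.271149 = 120.203361
V = π·1² × L = 3.141593 × 120.203361 = 377.629997

L=120.203 V=377.630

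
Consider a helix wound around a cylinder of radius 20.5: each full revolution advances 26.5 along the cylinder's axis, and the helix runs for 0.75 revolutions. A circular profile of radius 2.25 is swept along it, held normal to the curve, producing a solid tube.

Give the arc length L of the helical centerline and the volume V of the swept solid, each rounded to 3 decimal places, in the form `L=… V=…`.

L=98.627 V=1568.599

2πR = 2π·20.5 = 128.805299
per-turn = √(128.805299² + 26.5²) = √(16590.8050 + 702.25) = √17293.0550 = 131.503061
L = 0.75 × 131.503061 = 98.627296
V = π·2.25² × L = 15.904313 × 98.627296 = 1568.599361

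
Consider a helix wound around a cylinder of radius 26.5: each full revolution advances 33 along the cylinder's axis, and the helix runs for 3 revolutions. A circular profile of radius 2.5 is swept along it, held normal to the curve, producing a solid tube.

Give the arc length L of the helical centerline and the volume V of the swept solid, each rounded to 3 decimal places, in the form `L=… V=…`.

L=509.229 V=9998.694

2πR = 2π·26.5 = 166.504411
per-turn = √(166.504411² + 33²) = √(27723.7188 + 1089) = √28812.7188 = 169.743096
L = 3 × 169.743096 = 509.229289
V = π·2.5² × L = 19.634954 × 509.229289 = 9998.693710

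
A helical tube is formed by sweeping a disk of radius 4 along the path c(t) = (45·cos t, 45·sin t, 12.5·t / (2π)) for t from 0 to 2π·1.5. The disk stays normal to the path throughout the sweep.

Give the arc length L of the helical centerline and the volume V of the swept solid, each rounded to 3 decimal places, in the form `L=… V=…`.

L=424.529 V=21339.169

2πR = 2π·45 = 282.743339
per-turn = √(282.743339² + 12.5²) = √(79943.7956 + 156.25) = √80100.0456 = 283.019515
L = 1.5 × 283.019515 = 424.529272
V = π·4² × L = 50.265482 × 424.529272 = 21339.168670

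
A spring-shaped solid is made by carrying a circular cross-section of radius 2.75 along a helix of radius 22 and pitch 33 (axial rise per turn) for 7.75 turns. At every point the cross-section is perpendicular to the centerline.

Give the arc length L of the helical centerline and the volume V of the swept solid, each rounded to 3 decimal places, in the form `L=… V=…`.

2πR = 2π·22 = 138.230077
per-turn = √(138.230077² + 33²) = √(19107.5541 + 1089) = √20196.5541 = 142.114581
L = 7.75 × 142.114581 = 1101.388002
V = π·2.75² × L = 23.758294 × 1101.388002 = 26167.100457

L=1101.388 V=26167.100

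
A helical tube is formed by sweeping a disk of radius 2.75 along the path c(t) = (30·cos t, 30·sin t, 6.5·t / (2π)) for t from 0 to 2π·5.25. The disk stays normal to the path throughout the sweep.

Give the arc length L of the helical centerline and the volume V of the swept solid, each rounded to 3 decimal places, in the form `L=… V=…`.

L=990.190 V=23525.223

2πR = 2π·30 = 188.495559
per-turn = √(188.495559² + 6.5²) = √(35530.5758 + 42.25) = √35572.8258 = 188.607598
L = 5.25 × 188.607598 = 990.189887
V = π·2.75² × L = 23.758294 × 990.189887 = 23525.222890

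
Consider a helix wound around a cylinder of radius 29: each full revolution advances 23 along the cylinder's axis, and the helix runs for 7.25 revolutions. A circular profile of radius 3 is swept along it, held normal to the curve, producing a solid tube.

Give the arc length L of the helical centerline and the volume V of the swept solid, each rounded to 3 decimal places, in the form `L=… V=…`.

L=1331.522 V=37647.904

2πR = 2π·29 = 182.212374
per-turn = √(182.212374² + 23²) = √(33201.3492 + 529) = √33730.3492 = 183.658240
L = 7.25 × 183.658240 = 1331.522242
V = π·3² × L = 28.274334 × 1331.522242 = 37647.904433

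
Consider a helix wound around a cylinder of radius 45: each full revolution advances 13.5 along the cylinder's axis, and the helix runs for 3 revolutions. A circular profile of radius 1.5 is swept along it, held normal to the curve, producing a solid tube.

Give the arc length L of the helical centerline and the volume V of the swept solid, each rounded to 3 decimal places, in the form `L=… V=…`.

L=849.196 V=6002.615

2πR = 2π·45 = 282.743339
per-turn = √(282.743339² + 13.5²) = √(79943.7956 + 182.25) = √80126.0456 = 283.065444
L = 3 × 283.065444 = 849.196332
V = π·1.5² × L = 7.068583 × 849.196332 = 6002.615158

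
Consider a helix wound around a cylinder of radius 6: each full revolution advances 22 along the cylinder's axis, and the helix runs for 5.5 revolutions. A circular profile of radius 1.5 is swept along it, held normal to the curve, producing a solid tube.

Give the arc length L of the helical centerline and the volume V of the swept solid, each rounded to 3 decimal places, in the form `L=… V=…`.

L=240.069 V=1696.946

2πR = 2π·6 = 37.699112
per-turn = √(37.699112² + 22²) = √(1421.2230 + 484) = √1905.2230 = 43.648861
L = 5.5 × 43.648861 = 240.068733
V = π·1.5² × L = 7.068583 × 240.068733 = 1696.945881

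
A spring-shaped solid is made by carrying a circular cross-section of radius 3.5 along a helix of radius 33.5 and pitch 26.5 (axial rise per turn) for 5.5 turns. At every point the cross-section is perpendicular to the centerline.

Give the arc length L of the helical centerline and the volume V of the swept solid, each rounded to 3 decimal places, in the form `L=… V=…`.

L=1166.816 V=44904.330

2πR = 2π·33.5 = 210.486708
per-turn = √(210.486708² + 26.5²) = √(44304.6542 + 702.25) = √45006.9042 = 212.148307
L = 5.5 × 212.148307 = 1166.815688
V = π·3.5² × L = 38.484510 × 1166.815688 = 44904.330037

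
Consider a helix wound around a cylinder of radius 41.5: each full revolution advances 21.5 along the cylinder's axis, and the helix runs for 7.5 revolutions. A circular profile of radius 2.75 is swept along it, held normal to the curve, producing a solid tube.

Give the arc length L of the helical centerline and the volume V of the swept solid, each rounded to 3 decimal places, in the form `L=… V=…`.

2πR = 2π·41.5 = 260.752190
per-turn = √(260.752190² + 21.5²) = √(67991.7047 + 462.25) = √68453.9547 = 261.637067
L = 7.5 × 261.637067 = 1962.278001
V = π·2.75² × L = 23.758294 × 1962.278001 = 46620.378525

L=1962.278 V=46620.379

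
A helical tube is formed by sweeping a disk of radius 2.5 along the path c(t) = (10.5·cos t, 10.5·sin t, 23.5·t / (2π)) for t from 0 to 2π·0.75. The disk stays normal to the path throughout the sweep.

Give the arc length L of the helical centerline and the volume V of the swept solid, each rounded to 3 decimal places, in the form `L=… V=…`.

L=52.525 V=1031.334

2πR = 2π·10.5 = 65.973446
per-turn = √(65.973446² + 23.5²) = √(4352.4955 + 552.25) = √4904.7455 = 70.033889
L = 0.75 × 70.033889 = 52.525416
V = π·2.5² × L = 19.634954 × 52.525416 = 1031.334139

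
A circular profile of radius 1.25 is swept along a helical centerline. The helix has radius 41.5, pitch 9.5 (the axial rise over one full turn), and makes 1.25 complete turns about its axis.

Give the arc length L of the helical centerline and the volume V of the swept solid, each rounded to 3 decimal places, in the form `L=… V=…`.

L=326.156 V=1601.017

2πR = 2π·41.5 = 260.752190
per-turn = √(260.752190² + 9.5²) = √(67991.7047 + 90.25) = √68081.9547 = 260.925190
L = 1.25 × 260.925190 = 326.156487
V = π·1.25² × L = 4.908739 × 326.156487 = 1601.016913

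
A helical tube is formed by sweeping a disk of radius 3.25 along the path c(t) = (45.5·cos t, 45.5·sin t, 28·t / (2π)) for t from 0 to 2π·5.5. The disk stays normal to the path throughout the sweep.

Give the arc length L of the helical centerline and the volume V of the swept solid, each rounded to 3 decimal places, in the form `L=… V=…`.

L=1579.891 V=52425.625

2πR = 2π·45.5 = 285.884931
per-turn = √(285.884931² + 28²) = √(81730.1940 + 784) = √82514.1940 = 287.252840
L = 5.5 × 287.252840 = 1579.890620
V = π·3.25² × L = 33.183072 × 1579.890620 = 52425.624820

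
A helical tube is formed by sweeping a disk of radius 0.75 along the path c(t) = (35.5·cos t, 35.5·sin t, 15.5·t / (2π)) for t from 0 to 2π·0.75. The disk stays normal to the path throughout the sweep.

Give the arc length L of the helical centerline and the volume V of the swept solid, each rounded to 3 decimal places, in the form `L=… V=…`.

L=167.693 V=296.338

2πR = 2π·35.5 = 223.053078
per-turn = √(223.053078² + 15.5²) = √(49752.6758 + 240.25) = √49992.9258 = 223.590979
L = 0.75 × 223.590979 = 167.693234
V = π·0.75² × L = 1.767146 × 167.693234 = 296.338406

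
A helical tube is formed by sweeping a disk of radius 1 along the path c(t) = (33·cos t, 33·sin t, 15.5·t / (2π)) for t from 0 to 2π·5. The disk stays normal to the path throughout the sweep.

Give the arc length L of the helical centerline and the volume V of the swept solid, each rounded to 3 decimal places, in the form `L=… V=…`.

L=1039.618 V=3266.057

2πR = 2π·33 = 207.345115
per-turn = √(207.345115² + 15.5²) = √(42991.9968 + 240.25) = √43232.2468 = 207.923656
L = 5 × 207.923656 = 1039.618281
V = π·1² × L = 3.141593 × 1039.618281 = 3266.057153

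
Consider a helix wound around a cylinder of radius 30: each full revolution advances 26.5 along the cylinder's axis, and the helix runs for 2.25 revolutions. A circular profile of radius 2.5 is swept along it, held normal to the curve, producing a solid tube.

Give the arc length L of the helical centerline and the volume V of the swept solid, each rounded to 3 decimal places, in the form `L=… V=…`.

L=428.286 V=8409.371

2πR = 2π·30 = 188.495559
per-turn = √(188.495559² + 26.5²) = √(35530.5758 + 702.25) = √36232.8258 = 190.349221
L = 2.25 × 190.349221 = 428.285747
V = π·2.5² × L = 19.634954 × 428.285747 = 8409.370972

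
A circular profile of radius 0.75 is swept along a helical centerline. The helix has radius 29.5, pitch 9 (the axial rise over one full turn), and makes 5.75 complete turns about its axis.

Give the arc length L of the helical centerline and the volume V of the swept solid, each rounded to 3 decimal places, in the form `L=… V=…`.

L=1067.041 V=1885.617

2πR = 2π·29.5 = 185.353967
per-turn = √(185.353967² + 9²) = √(34356.0929 + 81) = √34437.0929 = 185.572339
L = 5.75 × 185.572339 = 1067.040948
V = π·0.75² × L = 1.767146 × 1067.040948 = 1885.617002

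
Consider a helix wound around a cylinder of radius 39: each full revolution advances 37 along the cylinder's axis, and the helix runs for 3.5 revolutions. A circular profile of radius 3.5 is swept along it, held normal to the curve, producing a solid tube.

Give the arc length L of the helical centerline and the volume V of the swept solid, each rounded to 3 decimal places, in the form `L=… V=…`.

2πR = 2π·39 = 245.044227
per-turn = √(245.044227² + 37²) = √(60046.6732 + 1369) = √61415.6732 = 247.821858
L = 3.5 × 247.821858 = 867.376502
V = π·3.5² × L = 38.484510 × 867.376502 = 33380.559675

L=867.377 V=33380.560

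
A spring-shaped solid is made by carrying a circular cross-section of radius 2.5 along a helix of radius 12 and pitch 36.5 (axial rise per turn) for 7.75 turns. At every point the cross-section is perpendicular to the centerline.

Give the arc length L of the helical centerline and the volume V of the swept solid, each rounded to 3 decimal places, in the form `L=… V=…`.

2πR = 2π·12 = 75.398224
per-turn = √(75.398224² + 36.5²) = √(5684.8921 + 1332.25) = √7017.1421 = 83.768384
L = 7.75 × 83.768384 = 649.204975
V = π·2.5² × L = 19.634954 × 649.204975 = 12747.109875

L=649.205 V=12747.110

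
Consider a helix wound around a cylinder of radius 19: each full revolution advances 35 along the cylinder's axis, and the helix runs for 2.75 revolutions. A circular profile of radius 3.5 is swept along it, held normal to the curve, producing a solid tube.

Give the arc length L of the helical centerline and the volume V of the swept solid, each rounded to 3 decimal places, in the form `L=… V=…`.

2πR = 2π·19 = 119.380521
per-turn = √(119.380521² + 35²) = √(14251.7088 + 1225) = √15476.7088 = 124.405421
L = 2.75 × 124.405421 = 342.114908
V = π·3.5² × L = 38.484510 × 342.114908 = 13166.124583

L=342.115 V=13166.125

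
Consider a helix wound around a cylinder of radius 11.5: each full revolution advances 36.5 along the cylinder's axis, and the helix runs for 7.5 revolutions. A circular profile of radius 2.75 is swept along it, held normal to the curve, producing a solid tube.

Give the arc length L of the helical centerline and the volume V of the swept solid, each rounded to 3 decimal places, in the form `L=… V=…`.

L=607.142 V=14424.660

2πR = 2π·11.5 = 72.256631
per-turn = √(72.256631² + 36.5²) = √(5221.0207 + 1332.25) = √6553.2707 = 80.952274
L = 7.5 × 80.952274 = 607.142058
V = π·2.75² × L = 23.758294 × 607.142058 = 14424.659780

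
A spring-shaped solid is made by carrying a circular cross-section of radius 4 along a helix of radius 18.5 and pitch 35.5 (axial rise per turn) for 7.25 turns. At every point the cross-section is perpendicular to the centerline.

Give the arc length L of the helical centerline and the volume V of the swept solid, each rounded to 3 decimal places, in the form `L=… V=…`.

L=881.158 V=44291.834

2πR = 2π·18.5 = 116.238928
per-turn = √(116.238928² + 35.5²) = √(13511.4884 + 1260.25) = √14771.7384 = 121.539041
L = 7.25 × 121.539041 = 881.158045
V = π·4² × L = 50.265482 × 881.158045 = 44291.834273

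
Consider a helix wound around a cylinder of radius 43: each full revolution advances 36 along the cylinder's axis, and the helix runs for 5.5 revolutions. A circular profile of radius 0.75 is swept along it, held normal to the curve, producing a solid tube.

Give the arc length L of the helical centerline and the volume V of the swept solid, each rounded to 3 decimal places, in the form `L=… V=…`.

L=1499.107 V=2649.140

2πR = 2π·43 = 270.176968
per-turn = √(270.176968² + 36²) = √(72995.5942 + 1296) = √74291.5942 = 272.564844
L = 5.5 × 272.564844 = 1499.106642
V = π·0.75² × L = 1.767146 × 1499.106642 = 2649.140107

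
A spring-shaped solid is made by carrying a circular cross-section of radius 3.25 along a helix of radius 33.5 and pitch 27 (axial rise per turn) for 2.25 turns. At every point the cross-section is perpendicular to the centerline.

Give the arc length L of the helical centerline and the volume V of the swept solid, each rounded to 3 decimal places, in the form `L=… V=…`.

2πR = 2π·33.5 = 210.486708
per-turn = √(210.486708² + 27²) = √(44304.6542 + 729) = √45033.6542 = 212.211343
L = 2.25 × 212.211343 = 477.475522
V = π·3.25² × L = 33.183072 × 477.475522 = 15844.104819

L=477.476 V=15844.105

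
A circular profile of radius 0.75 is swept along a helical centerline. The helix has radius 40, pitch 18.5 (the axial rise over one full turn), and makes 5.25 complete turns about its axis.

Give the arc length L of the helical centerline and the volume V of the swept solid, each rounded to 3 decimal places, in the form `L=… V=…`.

L=1323.039 V=2338.002

2πR = 2π·40 = 251.327412
per-turn = √(251.327412² + 18.5²) = √(63165.4682 + 342.25) = √63507.7182 = 252.007377
L = 5.25 × 252.007377 = 1323.038730
V = π·0.75² × L = 1.767146 × 1323.038730 = 2338.002425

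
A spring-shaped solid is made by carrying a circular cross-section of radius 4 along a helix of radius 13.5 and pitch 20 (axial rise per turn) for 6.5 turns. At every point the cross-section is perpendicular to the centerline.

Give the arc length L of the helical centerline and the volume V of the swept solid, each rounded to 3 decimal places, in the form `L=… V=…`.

2πR = 2π·13.5 = 84.823002
per-turn = √(84.823002² + 20²) = √(7194.9416 + 400) = √7594.9416 = 87.148962
L = 6.5 × 87.148962 = 566.468254
V = π·4² × L = 50.265482 × 566.468254 = 28473.800091

L=566.468 V=28473.800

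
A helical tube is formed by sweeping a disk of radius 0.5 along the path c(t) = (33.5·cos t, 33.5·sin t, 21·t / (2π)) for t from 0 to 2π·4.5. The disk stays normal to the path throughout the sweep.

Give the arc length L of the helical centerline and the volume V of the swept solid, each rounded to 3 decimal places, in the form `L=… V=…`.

2πR = 2π·33.5 = 210.486708
per-turn = √(210.486708² + 21²) = √(44304.6542 + 441) = √44745.6542 = 211.531686
L = 4.5 × 211.531686 = 951.892587
V = π·0.5² × L = 0.785398 × 951.892587 = 747.614689

L=951.893 V=747.615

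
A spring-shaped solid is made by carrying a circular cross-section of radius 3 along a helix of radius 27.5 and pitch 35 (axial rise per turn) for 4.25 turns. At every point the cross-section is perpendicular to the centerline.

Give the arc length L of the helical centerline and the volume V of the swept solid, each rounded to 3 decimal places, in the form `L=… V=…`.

L=749.261 V=21184.864

2πR = 2π·27.5 = 172.787596
per-turn = √(172.787596² + 35²) = √(29855.5533 + 1225) = √31080.5533 = 176.296776
L = 4.25 × 176.296776 = 749.261299
V = π·3² × L = 28.274334 × 749.261299 = 21184.864134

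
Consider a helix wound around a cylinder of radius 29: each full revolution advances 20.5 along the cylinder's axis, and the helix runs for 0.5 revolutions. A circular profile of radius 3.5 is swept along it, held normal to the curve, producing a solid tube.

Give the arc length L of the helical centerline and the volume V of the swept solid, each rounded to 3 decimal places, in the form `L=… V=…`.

L=91.681 V=3528.297

2πR = 2π·29 = 182.212374
per-turn = √(182.212374² + 20.5²) = √(33201.3492 + 420.25) = √33621.5992 = 183.361935
L = 0.5 × 183.361935 = 91.680967
V = π·3.5² × L = 38.484510 × 91.680967 = 3528.297111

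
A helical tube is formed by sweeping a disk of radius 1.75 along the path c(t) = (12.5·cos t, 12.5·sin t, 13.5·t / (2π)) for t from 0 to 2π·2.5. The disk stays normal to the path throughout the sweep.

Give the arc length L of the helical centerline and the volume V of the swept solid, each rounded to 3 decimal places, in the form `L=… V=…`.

L=199.229 V=1916.808

2πR = 2π·12.5 = 78.539816
per-turn = √(78.539816² + 13.5²) = √(6168.5028 + 182.25) = √6350.7528 = 79.691610
L = 2.5 × 79.691610 = 199.229026
V = π·1.75² × L = 9.621128 × 199.229026 = 1916.807859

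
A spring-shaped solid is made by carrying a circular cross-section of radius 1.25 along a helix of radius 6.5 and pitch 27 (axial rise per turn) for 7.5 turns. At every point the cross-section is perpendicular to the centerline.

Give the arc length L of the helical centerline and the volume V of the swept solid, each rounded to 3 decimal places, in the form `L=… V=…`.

2πR = 2π·6.5 = 40.840704
per-turn = √(40.840704² + 27²) = √(1667.9631 + 729) = √2396.9631 = 48.958790
L = 7.5 × 48.958790 = 367.190927
V = π·1.25² × L = 4.908739 × 367.190927 = 1802.444248

L=367.191 V=1802.444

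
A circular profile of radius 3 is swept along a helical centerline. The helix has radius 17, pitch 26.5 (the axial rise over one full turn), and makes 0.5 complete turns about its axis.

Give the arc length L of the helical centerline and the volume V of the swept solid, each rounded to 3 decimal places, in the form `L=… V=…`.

L=55.026 V=1555.828

2πR = 2π·17 = 106.814150
per-turn = √(106.814150² + 26.5²) = √(11409.2627 + 702.25) = √12111.5127 = 110.052318
L = 0.5 × 110.052318 = 55.026159
V = π·3² × L = 28.274334 × 55.026159 = 1555.827991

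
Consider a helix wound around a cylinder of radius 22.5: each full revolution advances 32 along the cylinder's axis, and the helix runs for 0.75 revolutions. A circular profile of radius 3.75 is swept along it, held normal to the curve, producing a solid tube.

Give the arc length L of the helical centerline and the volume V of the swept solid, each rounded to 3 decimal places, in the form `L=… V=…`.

2πR = 2π·22.5 = 141.371669
per-turn = √(141.371669² + 32²) = √(19985.9489 + 1024) = √21009.9489 = 144.948090
L = 0.75 × 144.948090 = 108.711068
V = π·3.75² × L = 44.178647 × 108.711068 = 4802.707856

L=108.711 V=4802.708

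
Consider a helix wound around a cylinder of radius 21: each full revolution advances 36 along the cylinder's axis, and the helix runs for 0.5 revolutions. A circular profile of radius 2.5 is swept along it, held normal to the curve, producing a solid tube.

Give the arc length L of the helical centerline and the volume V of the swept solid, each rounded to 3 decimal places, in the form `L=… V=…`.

L=68.385 V=1342.735

2πR = 2π·21 = 131.946891
per-turn = √(131.946891² + 36²) = √(17409.9822 + 1296) = √18705.9822 = 136.769815
L = 0.5 × 136.769815 = 68.384907
V = π·2.5² × L = 19.634954 × 68.384907 = 1342.734514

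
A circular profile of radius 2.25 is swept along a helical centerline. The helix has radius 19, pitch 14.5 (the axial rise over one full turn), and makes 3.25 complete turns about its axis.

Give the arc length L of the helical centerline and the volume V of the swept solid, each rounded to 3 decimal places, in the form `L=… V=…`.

L=390.838 V=6216.012

2πR = 2π·19 = 119.380521
per-turn = √(119.380521² + 14.5²) = √(14251.7088 + 210.25) = √14461.9588 = 120.257884
L = 3.25 × 120.257884 = 390.838124
V = π·2.25² × L = 15.904313 × 390.838124 = 6216.011785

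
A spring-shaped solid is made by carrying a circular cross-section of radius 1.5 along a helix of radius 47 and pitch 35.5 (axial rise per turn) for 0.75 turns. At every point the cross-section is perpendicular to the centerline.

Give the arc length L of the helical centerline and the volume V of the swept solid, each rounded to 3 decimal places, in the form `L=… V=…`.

2πR = 2π·47 = 295.309709
per-turn = √(295.309709² + 35.5²) = √(87207.8245 + 1260.25) = √88468.0745 = 297.435833
L = 0.75 × 297.435833 = 223.076874
V = π·1.5² × L = 7.068583 × 223.076874 = 1576.837507

L=223.077 V=1576.838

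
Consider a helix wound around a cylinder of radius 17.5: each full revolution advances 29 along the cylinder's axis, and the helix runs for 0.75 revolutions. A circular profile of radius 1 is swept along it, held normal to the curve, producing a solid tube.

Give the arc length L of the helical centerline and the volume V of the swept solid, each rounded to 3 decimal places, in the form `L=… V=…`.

L=85.287 V=267.936

2πR = 2π·17.5 = 109.955743
per-turn = √(109.955743² + 29²) = √(12090.2654 + 841) = √12931.2654 = 113.715722
L = 0.75 × 113.715722 = 85.286791
V = π·1² × L = 3.141593 × 85.286791 = 267.936357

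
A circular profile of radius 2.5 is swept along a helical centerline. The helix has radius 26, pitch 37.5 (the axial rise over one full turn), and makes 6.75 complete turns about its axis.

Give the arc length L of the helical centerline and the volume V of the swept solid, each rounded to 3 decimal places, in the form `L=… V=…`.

L=1131.379 V=22214.566

2πR = 2π·26 = 163.362818
per-turn = √(163.362818² + 37.5²) = √(26687.4103 + 1406.25) = √28093.6603 = 167.611635
L = 6.75 × 167.611635 = 1131.378539
V = π·2.5² × L = 19.634954 × 1131.378539 = 22214.565657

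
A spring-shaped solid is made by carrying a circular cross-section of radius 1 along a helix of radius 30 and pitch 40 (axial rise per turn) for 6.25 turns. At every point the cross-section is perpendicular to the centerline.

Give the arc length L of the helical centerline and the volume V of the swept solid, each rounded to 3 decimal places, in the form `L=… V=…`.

2πR = 2π·30 = 188.495559
per-turn = √(188.495559² + 40²) = √(35530.5758 + 1600) = √37130.5758 = 192.692957
L = 6.25 × 192.692957 = 1204.330984
V = π·1² × L = 3.141593 × 1204.330984 = 3783.517372

L=1204.331 V=3783.517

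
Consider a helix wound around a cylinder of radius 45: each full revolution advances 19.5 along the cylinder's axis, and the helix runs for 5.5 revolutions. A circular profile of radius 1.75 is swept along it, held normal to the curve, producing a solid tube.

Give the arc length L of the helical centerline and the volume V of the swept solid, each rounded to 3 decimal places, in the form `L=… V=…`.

L=1558.782 V=14997.244

2πR = 2π·45 = 282.743339
per-turn = √(282.743339² + 19.5²) = √(79943.7956 + 380.25) = √80324.0456 = 283.414971
L = 5.5 × 283.414971 = 1558.782339
V = π·1.75² × L = 9.621128 × 1558.782339 = 14997.243632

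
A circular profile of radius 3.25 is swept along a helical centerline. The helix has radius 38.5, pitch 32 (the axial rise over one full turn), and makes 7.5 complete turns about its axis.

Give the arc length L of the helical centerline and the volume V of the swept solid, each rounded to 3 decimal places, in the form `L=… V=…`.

2πR = 2π·38.5 = 241.902634
per-turn = √(241.902634² + 32²) = √(58516.8845 + 1024) = √59540.8845 = 244.010009
L = 7.5 × 244.010009 = 1830.075068
V = π·3.25² × L = 33.183072 × 1830.075068 = 60727.513470

L=1830.075 V=60727.513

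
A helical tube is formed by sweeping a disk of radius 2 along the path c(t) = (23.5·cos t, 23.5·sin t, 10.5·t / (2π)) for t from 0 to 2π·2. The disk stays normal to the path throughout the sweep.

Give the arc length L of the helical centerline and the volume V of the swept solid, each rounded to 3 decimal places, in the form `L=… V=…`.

L=296.055 V=3720.342

2πR = 2π·23.5 = 147.654855
per-turn = √(147.654855² + 10.5²) = √(21801.9561 + 110.25) = √21912.2061 = 148.027721
L = 2 × 148.027721 = 296.055442
V = π·2² × L = 12.566371 × 296.055442 = 3720.342401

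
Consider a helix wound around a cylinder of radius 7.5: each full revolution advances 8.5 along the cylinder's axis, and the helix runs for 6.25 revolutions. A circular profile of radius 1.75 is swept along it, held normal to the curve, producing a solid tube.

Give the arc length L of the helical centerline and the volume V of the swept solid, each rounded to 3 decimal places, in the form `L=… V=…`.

2πR = 2π·7.5 = 47.123890
per-turn = √(47.123890² + 8.5²) = √(2220.6610 + 72.25) = √2292.9110 = 47.884350
L = 6.25 × 47.884350 = 299.277188
V = π·1.75² × L = 9.621128 × 299.277188 = 2879.383989

L=299.277 V=2879.384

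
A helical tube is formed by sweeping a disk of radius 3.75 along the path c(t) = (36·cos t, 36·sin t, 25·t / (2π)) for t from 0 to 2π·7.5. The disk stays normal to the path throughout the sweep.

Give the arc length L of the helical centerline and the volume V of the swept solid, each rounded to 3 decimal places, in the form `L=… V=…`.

L=1706.790 V=75403.683

2πR = 2π·36 = 226.194671
per-turn = √(226.194671² + 25²) = √(51164.0292 + 625) = √51789.0292 = 227.572031
L = 7.5 × 227.572031 = 1706.790231
V = π·3.75² × L = 44.178647 × 1706.790231 = 75403.682601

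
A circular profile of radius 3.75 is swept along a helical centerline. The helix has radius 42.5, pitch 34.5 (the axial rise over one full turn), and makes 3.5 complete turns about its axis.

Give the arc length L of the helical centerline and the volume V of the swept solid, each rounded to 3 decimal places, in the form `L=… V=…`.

2πR = 2π·42.5 = 267.035376
per-turn = √(267.035376² + 34.5²) = √(71307.8918 + 1190.25) = √72498.1418 = 269.254790
L = 3.5 × 269.254790 = 942.391764
V = π·3.75² × L = 44.178647 × 942.391764 = 41633.592790

L=942.392 V=41633.593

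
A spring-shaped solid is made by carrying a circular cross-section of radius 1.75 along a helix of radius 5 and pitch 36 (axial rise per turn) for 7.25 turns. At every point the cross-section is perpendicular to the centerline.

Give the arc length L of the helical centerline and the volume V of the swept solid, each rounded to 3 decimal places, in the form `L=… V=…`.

L=346.407 V=3332.830

2πR = 2π·5 = 31.415927
per-turn = √(31.415927² + 36²) = √(986.9604 + 1296) = √2282.9604 = 47.780335
L = 7.25 × 47.780335 = 346.407431
V = π·1.75² × L = 9.621128 × 346.407431 = 3332.830060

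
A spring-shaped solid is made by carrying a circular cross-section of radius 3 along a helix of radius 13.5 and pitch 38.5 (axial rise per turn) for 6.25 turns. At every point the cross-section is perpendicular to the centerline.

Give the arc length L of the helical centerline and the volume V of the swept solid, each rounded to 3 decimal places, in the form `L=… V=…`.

L=582.197 V=16461.219

2πR = 2π·13.5 = 84.823002
per-turn = √(84.823002² + 38.5²) = √(7194.9416 + 1482.25) = √8677.1916 = 93.151444
L = 6.25 × 93.151444 = 582.196528
V = π·3² × L = 28.274334 × 582.196528 = 16461.219017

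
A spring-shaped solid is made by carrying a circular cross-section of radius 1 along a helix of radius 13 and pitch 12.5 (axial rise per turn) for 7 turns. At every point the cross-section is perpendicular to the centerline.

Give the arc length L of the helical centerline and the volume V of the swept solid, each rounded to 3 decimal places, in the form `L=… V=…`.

L=578.426 V=1817.180

2πR = 2π·13 = 81.681409
per-turn = √(81.681409² + 12.5²) = √(6671.8526 + 156.25) = √6828.1026 = 82.632334
L = 7 × 82.632334 = 578.426336
V = π·1² × L = 3.141593 × 578.426336 = 1817.179928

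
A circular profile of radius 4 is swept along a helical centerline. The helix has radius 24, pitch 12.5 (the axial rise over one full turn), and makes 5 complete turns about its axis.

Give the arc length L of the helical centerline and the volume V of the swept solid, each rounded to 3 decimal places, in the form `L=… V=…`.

2πR = 2π·24 = 150.796447
per-turn = √(150.796447² + 12.5²) = √(22739.5685 + 156.25) = √22895.8185 = 151.313643
L = 5 × 151.313643 = 756.568215
V = π·4² × L = 50.265482 × 756.568215 = 38029.266324

L=756.568 V=38029.266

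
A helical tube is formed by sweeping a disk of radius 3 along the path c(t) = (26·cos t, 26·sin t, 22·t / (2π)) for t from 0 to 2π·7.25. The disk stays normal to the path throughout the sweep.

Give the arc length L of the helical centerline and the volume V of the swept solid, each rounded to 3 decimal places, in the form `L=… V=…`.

2πR = 2π·26 = 163.362818
per-turn = √(163.362818² + 22²) = √(26687.4103 + 484) = √27171.4103 = 164.837527
L = 7.25 × 164.837527 = 1195.072071
V = π·3² × L = 28.274334 × 1195.072071 = 33789.866737

L=1195.072 V=33789.867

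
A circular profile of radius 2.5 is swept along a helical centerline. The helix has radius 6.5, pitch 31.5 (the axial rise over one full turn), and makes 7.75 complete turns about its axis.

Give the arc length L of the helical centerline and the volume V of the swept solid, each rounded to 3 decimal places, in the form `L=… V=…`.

L=399.724 V=7848.557

2πR = 2π·6.5 = 40.840704
per-turn = √(40.840704² + 31.5²) = √(1667.9631 + 992.25) = √2660.2131 = 51.577254
L = 7.75 × 51.577254 = 399.723720
V = π·2.5² × L = 19.634954 × 399.723720 = 7848.556879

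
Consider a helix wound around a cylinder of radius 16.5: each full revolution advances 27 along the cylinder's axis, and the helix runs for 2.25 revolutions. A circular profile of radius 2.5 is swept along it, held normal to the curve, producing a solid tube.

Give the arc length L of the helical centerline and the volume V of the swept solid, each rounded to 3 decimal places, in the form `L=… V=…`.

L=241.044 V=4732.892

2πR = 2π·16.5 = 103.672558
per-turn = √(103.672558² + 27²) = √(10747.9992 + 729) = √11476.9992 = 107.130757
L = 2.25 × 107.130757 = 241.044204
V = π·2.5² × L = 19.634954 × 241.044204 = 4732.891883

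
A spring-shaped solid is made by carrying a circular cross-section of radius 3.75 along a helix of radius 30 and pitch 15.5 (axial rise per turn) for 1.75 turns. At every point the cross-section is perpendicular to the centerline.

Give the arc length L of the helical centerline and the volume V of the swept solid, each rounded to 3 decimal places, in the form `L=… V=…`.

2πR = 2π·30 = 188.495559
per-turn = √(188.495559² + 15.5²) = √(35530.5758 + 240.25) = √35770.8258 = 189.131768
L = 1.75 × 189.131768 = 330.980595
V = π·3.75² × L = 44.178647 × 330.980595 = 14622.274760

L=330.981 V=14622.275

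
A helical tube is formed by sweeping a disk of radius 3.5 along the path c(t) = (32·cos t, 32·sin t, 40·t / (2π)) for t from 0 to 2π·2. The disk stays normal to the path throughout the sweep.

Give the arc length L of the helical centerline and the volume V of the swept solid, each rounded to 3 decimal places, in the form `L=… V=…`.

L=410.004 V=15778.818

2πR = 2π·32 = 201.061930
per-turn = √(201.061930² + 40²) = √(40425.8996 + 1600) = √42025.8996 = 205.002194
L = 2 × 205.002194 = 410.004388
V = π·3.5² × L = 38.484510 × 410.004388 = 15778.817988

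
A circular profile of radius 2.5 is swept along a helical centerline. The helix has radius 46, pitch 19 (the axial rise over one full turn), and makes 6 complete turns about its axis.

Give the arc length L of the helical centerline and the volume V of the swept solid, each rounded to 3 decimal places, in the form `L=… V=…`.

2πR = 2π·46 = 289.026524
per-turn = √(289.026524² + 19²) = √(83536.3317 + 361) = √83897.3317 = 289.650361
L = 6 × 289.650361 = 1737.902166
V = π·2.5² × L = 19.634954 × 1737.902166 = 34123.629238

L=1737.902 V=34123.629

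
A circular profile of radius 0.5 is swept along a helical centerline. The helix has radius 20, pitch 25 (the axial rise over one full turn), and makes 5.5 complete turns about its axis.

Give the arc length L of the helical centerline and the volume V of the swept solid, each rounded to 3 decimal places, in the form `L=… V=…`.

2πR = 2π·20 = 125.663706
per-turn = √(125.663706² + 25²) = √(15791.3670 + 625) = √16416.3670 = 128.126371
L = 5.5 × 128.126371 = 704.695043
V = π·0.5² × L = 0.785398 × 704.695043 = 553.466192

L=704.695 V=553.466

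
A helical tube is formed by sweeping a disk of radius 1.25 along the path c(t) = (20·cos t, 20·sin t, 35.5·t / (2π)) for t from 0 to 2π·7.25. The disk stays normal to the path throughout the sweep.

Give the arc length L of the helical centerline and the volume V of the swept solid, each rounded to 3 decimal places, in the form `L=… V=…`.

L=946.718 V=4647.193

2πR = 2π·20 = 125.663706
per-turn = √(125.663706² + 35.5²) = √(15791.3670 + 1260.25) = √17051.6170 = 130.581840
L = 7.25 × 130.581840 = 946.718343
V = π·1.25² × L = 4.908739 × 946.718343 = 4647.192798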